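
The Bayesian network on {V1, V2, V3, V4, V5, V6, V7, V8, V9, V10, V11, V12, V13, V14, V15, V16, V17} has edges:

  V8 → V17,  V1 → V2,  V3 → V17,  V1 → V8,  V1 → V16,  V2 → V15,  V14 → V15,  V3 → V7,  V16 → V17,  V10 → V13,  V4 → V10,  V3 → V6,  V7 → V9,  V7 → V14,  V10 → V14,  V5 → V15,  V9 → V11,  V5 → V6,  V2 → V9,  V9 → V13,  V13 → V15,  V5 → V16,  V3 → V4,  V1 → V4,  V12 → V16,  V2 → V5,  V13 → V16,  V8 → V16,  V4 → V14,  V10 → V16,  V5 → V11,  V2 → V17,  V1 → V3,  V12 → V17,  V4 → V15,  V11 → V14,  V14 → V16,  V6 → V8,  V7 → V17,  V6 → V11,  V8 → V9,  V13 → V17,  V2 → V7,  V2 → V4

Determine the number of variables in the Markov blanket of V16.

11

The Markov blanket of a node is its parents, its children, and the other parents of its children.
Ch(V16) = {V17}.
V16's parents: V1, V5, V8, V10, V12, V13, V14.
For each child, the remaining parents (spouses of V16):
  parents(V17) \ {V16} = {V2, V3, V7, V8, V12, V13}.
MB(V16) = {V1, V2, V3, V5, V7, V8, V10, V12, V13, V14, V17}, which has 11 nodes.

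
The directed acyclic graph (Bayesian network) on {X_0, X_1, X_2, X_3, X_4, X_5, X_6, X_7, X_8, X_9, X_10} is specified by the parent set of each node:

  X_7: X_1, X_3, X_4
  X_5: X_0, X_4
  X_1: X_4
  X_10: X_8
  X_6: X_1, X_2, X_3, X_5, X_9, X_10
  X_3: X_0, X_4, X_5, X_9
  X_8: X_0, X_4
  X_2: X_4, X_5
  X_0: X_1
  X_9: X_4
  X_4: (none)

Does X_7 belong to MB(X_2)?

No

A node's Markov blanket = Pa ∪ Ch ∪ (parents of Ch other than the node itself).
X_2 has parents X_4, X_5.
Children of X_2: X_6.
Co-parents of X_2 (other parents of its children):
  X_6's other parents are X_1, X_3, X_5, X_9, X_10.
MB(X_2) = {X_1, X_3, X_4, X_5, X_6, X_9, X_10}; X_7 is not in this set.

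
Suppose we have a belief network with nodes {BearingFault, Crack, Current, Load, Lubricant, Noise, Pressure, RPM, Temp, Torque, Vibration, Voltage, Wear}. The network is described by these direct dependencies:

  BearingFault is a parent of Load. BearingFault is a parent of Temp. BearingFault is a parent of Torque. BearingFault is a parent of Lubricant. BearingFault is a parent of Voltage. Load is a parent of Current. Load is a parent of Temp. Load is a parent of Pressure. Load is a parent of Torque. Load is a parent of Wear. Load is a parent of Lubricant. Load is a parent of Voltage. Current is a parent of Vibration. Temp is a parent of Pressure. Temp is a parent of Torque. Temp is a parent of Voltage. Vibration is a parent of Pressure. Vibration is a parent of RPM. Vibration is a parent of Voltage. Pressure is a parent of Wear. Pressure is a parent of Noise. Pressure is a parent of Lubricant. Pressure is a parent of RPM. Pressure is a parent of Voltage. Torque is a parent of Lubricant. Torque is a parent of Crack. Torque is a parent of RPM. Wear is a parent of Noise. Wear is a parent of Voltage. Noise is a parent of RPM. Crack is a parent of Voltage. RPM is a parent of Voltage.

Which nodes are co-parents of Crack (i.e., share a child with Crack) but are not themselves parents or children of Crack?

{BearingFault, Load, Pressure, RPM, Temp, Vibration, Wear}

Children of Crack: Voltage.
  Voltage also has parents BearingFault, Load, Pressure, RPM, Temp, Vibration, Wear.
Excluding nodes already adjacent to Crack (Torque, Voltage), the co-parent-only contribution is {BearingFault, Load, Pressure, RPM, Temp, Vibration, Wear}.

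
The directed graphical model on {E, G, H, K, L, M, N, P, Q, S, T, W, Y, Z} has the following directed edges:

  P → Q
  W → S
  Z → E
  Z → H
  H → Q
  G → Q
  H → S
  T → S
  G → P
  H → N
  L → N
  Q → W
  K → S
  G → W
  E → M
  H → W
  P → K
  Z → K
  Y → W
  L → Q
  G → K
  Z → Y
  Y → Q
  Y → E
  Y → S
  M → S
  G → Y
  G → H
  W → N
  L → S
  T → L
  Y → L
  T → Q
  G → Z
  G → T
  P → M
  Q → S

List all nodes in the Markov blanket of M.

{E, H, K, L, P, Q, S, T, W, Y}

M's parents: E, P.
M's children: S.
Co-parents of M (other parents of its children):
  S: H, K, L, Q, T, W, Y
So the Markov blanket of M is {E, H, K, L, P, Q, S, T, W, Y}.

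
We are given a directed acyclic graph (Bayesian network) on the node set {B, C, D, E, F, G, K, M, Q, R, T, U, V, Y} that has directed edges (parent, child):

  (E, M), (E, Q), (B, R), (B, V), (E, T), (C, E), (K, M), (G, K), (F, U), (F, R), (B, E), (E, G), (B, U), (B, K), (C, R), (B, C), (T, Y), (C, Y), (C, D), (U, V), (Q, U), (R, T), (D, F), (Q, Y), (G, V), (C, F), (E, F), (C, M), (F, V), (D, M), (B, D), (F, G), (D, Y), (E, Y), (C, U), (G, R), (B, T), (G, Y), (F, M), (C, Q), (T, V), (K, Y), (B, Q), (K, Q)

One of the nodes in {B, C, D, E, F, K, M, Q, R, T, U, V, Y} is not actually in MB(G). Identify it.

The Markov blanket of a node is its parents, its children, and the other parents of its children.
Parents of G: E, F.
G has children K, R, V, Y.
Other parents of G's children:
  K also has parent B.
  R's other parents are B, C, F.
  V's other parents are B, F, T, U.
  parents(Y) \ {G} = {C, D, E, K, Q, T}.
MB(G) = {B, C, D, E, F, K, Q, R, T, U, V, Y}.
M is neither a parent, child, nor co-parent of G, so it does not belong.

M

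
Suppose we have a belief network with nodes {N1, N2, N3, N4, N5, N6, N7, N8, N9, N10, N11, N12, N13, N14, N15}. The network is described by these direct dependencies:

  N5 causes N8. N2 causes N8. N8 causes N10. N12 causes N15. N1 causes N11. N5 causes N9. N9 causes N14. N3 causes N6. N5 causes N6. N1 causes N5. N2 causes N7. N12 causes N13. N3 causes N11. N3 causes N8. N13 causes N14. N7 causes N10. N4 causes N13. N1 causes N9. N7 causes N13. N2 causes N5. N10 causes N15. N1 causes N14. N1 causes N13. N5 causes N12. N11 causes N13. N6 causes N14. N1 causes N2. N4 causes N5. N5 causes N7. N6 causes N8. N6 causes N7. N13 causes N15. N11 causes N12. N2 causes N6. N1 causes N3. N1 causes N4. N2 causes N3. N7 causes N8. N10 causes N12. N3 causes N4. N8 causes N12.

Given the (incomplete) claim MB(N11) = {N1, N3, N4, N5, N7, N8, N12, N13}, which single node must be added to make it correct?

N11 has children N12, N13.
N11 has parents N1, N3.
Parents of each child, excluding N11:
  parents(N12) \ {N11} = {N5, N8, N10}.
  N13's other parents are N1, N4, N7, N12.
MB(N11) = {N1, N3, N4, N5, N7, N8, N10, N12, N13}.
Comparing with the claimed set, N10 is missing.

N10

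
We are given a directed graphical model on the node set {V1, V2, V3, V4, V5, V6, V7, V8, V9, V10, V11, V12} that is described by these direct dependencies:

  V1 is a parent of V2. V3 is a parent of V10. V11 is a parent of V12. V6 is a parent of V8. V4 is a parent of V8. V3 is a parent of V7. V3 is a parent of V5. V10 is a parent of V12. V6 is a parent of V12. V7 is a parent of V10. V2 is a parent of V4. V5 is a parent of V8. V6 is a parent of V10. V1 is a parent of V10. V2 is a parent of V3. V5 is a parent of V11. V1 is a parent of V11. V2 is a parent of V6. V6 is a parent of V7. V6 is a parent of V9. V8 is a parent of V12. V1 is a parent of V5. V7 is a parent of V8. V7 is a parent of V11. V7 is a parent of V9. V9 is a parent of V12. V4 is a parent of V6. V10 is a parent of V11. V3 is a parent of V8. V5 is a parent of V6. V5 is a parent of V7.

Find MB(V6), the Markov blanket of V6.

{V1, V2, V3, V4, V5, V7, V8, V9, V10, V11, V12}

Recall MB(v) = parents ∪ children ∪ spouses, where spouses are the other parents of v's children.
Ch(V6) = {V7, V8, V9, V10, V12}.
V6 has parents V2, V4, V5.
Other parents of V6's children:
  V7: V3, V5
  V8: V3, V4, V5, V7
  V9: V7
  V10: V1, V3, V7
  V12: V8, V9, V10, V11
So the Markov blanket of V6 is {V1, V2, V3, V4, V5, V7, V8, V9, V10, V11, V12}.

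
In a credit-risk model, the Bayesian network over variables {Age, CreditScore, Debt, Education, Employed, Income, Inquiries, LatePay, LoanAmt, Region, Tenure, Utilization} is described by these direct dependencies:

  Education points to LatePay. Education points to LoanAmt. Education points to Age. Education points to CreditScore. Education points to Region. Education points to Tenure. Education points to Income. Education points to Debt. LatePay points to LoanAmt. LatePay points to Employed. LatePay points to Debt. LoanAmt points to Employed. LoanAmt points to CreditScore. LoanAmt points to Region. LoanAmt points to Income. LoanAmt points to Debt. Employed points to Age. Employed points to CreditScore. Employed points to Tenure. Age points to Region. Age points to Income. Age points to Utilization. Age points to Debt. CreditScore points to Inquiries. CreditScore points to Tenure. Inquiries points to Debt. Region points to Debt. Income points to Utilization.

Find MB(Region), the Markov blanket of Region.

{Age, Debt, Education, Inquiries, LatePay, LoanAmt}

Ch(Region) = {Debt}.
Parents of Region: Age, Education, LoanAmt.
Co-parents of Region (other parents of its children):
  Debt also has parents Age, Education, Inquiries, LatePay, LoanAmt.
Taking the union gives {Age, Debt, Education, Inquiries, LatePay, LoanAmt}.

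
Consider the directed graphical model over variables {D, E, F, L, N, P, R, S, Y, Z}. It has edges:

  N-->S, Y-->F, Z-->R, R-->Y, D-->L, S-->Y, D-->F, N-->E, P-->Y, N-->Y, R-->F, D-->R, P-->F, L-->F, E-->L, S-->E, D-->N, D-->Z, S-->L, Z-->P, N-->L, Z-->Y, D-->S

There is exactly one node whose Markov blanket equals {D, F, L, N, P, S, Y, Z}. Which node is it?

The target node must have every member of {D, F, L, N, P, S, Y, Z} as a parent, child, or co-parent, and no others.
Parents of R: D, Z; children: F, Y; co-parents: D, L, N, P, S, Y, Z.
These exactly cover the given set, so the node is R.

R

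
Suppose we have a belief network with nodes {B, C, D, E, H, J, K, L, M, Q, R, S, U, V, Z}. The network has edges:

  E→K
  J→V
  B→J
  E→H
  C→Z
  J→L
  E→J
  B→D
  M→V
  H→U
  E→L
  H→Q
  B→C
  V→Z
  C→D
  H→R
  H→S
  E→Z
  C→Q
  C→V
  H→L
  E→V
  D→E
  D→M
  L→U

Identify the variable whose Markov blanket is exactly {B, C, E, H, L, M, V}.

J

The target node must have every member of {B, C, E, H, L, M, V} as a parent, child, or co-parent, and no others.
Parents of J: B, E; children: L, V; co-parents: C, E, H, M.
These exactly cover the given set, so the node is J.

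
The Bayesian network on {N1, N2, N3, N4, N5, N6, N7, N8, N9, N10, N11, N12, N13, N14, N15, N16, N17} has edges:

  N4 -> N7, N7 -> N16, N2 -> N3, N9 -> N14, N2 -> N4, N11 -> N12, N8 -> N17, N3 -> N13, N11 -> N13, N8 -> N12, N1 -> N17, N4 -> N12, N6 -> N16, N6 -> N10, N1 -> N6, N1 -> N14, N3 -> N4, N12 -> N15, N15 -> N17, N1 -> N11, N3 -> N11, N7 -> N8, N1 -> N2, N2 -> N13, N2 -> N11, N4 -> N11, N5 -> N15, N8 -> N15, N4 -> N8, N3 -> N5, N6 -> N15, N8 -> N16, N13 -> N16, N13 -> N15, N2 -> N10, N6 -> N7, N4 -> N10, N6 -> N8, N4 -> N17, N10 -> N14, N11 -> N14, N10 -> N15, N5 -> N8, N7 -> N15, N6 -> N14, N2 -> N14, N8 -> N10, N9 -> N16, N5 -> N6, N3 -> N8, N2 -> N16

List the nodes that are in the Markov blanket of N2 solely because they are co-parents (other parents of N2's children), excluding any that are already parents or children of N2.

Children of N2: N3, N4, N10, N11, N13, N14, N16.
  N3: —
  N4: N3
  N10: N4, N6, N8
  N11: N1, N3, N4
  N13: N3, N11
  N14: N1, N6, N9, N10, N11
  N16: N6, N7, N8, N9, N13
Excluding nodes already adjacent to N2 (N1, N3, N4, N10, N11, N13, N14, N16), the co-parent-only contribution is {N6, N7, N8, N9}.

{N6, N7, N8, N9}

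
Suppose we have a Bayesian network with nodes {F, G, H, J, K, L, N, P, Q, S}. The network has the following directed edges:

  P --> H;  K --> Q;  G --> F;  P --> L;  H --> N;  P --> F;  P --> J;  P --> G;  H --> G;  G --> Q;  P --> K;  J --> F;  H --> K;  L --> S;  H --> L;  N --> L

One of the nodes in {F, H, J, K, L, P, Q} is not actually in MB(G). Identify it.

Recall MB(v) = parents ∪ children ∪ spouses, where spouses are the other parents of v's children.
G's parents: H, P.
G has children F, Q.
Other parents of G's children:
  parents(Q) \ {G} = {K}.
  F's other parents are J, P.
MB(G) = {F, H, J, K, P, Q}.
L is neither a parent, child, nor co-parent of G, so it does not belong.

L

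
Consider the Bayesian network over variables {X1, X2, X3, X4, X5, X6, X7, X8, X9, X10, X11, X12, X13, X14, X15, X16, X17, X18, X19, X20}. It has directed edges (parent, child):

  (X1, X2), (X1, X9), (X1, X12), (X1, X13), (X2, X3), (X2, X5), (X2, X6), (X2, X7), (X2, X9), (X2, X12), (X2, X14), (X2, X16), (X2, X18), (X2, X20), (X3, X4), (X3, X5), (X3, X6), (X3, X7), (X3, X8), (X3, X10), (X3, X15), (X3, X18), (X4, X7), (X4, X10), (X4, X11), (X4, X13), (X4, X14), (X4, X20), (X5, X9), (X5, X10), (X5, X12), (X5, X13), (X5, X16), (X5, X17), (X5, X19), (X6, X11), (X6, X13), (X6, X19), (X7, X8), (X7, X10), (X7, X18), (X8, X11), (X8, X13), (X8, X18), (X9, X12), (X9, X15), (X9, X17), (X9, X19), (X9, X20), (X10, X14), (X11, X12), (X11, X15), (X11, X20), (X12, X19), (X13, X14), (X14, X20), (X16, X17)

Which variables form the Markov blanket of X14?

By definition, MB(X14) is built from X14's parents, X14's children, and the co-parents of X14.
X14 has parents X2, X4, X10, X13.
Ch(X14) = {X20}.
Other parents of X14's children:
  X20: X2, X4, X9, X11
So the Markov blanket of X14 is {X2, X4, X9, X10, X11, X13, X20}.

{X2, X4, X9, X10, X11, X13, X20}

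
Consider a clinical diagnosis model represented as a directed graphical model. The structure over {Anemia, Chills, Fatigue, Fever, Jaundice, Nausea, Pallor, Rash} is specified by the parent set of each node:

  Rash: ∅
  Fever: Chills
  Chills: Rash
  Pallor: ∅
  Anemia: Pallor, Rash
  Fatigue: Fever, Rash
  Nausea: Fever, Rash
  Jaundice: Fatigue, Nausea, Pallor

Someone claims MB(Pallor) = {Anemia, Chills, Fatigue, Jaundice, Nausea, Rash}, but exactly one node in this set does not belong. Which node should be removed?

Pa(Pallor) = {}.
Ch(Pallor) = {Anemia, Jaundice}.
For each child, the remaining parents (spouses of Pallor):
  Anemia also has parent Rash.
  parents(Jaundice) \ {Pallor} = {Fatigue, Nausea}.
MB(Pallor) = {Anemia, Fatigue, Jaundice, Nausea, Rash}.
Chills is neither a parent, child, nor co-parent of Pallor, so it does not belong.

Chills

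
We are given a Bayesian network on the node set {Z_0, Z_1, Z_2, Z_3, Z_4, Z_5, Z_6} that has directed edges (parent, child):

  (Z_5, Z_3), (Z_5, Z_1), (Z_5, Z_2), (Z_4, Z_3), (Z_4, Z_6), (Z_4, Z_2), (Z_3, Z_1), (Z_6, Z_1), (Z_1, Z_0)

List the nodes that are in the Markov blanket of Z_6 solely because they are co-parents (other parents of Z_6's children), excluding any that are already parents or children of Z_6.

Children of Z_6: Z_1.
  Z_1's other parents are Z_3, Z_5.
Excluding nodes already adjacent to Z_6 (Z_1, Z_4), the co-parent-only contribution is {Z_3, Z_5}.

{Z_3, Z_5}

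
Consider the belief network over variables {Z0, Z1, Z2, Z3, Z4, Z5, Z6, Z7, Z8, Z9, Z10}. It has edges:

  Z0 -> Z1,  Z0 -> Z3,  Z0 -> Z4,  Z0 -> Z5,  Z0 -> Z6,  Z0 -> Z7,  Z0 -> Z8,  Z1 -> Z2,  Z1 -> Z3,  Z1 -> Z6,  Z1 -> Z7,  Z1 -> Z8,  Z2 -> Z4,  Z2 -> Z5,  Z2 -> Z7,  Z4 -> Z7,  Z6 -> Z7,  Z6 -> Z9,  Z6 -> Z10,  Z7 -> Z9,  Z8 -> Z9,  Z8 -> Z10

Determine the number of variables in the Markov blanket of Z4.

Z4 has parents Z0, Z2.
Ch(Z4) = {Z7}.
For each child, the remaining parents (spouses of Z4):
  Z7 also has parents Z0, Z1, Z2, Z6.
MB(Z4) = {Z0, Z1, Z2, Z6, Z7}, which has 5 nodes.

5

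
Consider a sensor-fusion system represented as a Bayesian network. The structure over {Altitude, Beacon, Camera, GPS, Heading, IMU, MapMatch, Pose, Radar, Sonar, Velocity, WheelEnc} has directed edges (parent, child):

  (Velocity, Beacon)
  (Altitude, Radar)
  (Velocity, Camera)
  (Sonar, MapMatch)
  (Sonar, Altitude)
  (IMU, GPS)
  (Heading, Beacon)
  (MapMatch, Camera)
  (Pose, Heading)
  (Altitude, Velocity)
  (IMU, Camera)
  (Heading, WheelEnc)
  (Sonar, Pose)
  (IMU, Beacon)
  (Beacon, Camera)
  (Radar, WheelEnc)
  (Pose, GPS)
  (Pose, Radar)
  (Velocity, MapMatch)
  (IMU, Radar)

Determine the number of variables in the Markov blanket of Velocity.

Pa(Velocity) = {Altitude}.
Ch(Velocity) = {Beacon, Camera, MapMatch}.
Other parents of Velocity's children:
  Beacon's other parents are Heading, IMU.
  parents(MapMatch) \ {Velocity} = {Sonar}.
  Camera also has parents Beacon, IMU, MapMatch.
MB(Velocity) = {Altitude, Beacon, Camera, Heading, IMU, MapMatch, Sonar}, which has 7 nodes.

7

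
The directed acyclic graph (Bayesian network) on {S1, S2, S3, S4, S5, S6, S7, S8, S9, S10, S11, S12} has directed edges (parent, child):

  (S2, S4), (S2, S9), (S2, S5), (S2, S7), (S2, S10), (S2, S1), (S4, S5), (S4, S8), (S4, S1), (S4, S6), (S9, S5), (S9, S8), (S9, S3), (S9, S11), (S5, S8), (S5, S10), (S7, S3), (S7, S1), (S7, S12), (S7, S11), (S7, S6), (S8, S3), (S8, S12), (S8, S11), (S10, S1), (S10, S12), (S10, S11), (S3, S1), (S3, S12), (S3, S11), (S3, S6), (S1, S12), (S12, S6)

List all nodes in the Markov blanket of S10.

{S1, S2, S3, S4, S5, S7, S8, S9, S11, S12}

By definition, MB(S10) is built from S10's parents, S10's children, and the co-parents of S10.
S10's parents: S2, S5.
Ch(S10) = {S1, S11, S12}.
Parents of each child, excluding S10:
  S1 also has parents S2, S3, S4, S7.
  parents(S12) \ {S10} = {S1, S3, S7, S8}.
  S11 also has parents S3, S7, S8, S9.
MB(S10) = {S1, S2, S3, S4, S5, S7, S8, S9, S11, S12}.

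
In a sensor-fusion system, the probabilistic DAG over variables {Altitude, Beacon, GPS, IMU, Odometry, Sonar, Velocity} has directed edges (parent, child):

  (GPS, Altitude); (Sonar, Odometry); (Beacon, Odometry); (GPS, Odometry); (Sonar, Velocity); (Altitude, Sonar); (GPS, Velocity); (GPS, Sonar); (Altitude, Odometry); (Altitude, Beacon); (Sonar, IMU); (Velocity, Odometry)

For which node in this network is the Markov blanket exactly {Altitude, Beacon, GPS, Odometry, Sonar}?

Velocity

The target node must have every member of {Altitude, Beacon, GPS, Odometry, Sonar} as a parent, child, or co-parent, and no others.
Parents of Velocity: GPS, Sonar; children: Odometry; co-parents: Altitude, Beacon, GPS, Sonar.
These exactly cover the given set, so the node is Velocity.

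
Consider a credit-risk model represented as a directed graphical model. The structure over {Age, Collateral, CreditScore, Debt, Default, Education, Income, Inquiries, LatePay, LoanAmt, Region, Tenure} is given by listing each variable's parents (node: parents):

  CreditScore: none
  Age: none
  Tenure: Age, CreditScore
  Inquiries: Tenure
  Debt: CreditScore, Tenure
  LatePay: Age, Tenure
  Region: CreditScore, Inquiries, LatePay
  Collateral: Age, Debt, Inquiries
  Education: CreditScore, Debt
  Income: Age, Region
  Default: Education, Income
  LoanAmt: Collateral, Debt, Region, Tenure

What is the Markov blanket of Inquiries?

{Age, Collateral, CreditScore, Debt, LatePay, Region, Tenure}

Inquiries has parent Tenure.
Inquiries has children Collateral, Region.
For each child, the remaining parents (spouses of Inquiries):
  Region also has parents CreditScore, LatePay.
  Collateral also has parents Age, Debt.
Taking the union gives {Age, Collateral, CreditScore, Debt, LatePay, Region, Tenure}.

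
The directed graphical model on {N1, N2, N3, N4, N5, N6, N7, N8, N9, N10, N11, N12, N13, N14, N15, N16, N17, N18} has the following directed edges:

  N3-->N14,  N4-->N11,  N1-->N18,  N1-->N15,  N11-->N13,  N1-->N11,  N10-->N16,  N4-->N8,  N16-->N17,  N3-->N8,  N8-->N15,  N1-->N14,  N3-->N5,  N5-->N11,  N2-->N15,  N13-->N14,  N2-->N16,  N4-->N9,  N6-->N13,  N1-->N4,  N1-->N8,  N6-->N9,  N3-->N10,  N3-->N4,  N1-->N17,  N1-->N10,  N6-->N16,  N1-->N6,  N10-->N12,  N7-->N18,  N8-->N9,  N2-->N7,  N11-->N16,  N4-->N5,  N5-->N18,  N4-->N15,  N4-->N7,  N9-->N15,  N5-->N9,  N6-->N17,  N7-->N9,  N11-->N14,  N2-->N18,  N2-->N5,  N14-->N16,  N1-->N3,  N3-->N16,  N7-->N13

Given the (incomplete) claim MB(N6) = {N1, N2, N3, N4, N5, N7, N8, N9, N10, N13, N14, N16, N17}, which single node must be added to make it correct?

N11

N6's children: N9, N13, N16, N17.
Pa(N6) = {N1}.
For each child, the remaining parents (spouses of N6):
  N9: N4, N5, N7, N8
  N13: N7, N11
  N16: N2, N3, N10, N11, N14
  N17: N1, N16
MB(N6) = {N1, N2, N3, N4, N5, N7, N8, N9, N10, N11, N13, N14, N16, N17}.
Comparing with the claimed set, N11 is missing.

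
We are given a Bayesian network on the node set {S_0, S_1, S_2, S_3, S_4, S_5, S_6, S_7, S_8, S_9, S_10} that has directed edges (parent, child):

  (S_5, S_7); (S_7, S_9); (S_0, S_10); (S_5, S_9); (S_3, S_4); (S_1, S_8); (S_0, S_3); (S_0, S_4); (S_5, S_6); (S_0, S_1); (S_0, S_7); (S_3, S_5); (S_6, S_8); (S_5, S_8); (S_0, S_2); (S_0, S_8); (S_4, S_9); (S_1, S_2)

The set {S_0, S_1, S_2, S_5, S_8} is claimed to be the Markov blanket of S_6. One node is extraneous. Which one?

S_2

Parents of S_6: S_5.
Ch(S_6) = {S_8}.
For each child, the remaining parents (spouses of S_6):
  S_8 also has parents S_0, S_1, S_5.
MB(S_6) = {S_0, S_1, S_5, S_8}.
S_2 is neither a parent, child, nor co-parent of S_6, so it does not belong.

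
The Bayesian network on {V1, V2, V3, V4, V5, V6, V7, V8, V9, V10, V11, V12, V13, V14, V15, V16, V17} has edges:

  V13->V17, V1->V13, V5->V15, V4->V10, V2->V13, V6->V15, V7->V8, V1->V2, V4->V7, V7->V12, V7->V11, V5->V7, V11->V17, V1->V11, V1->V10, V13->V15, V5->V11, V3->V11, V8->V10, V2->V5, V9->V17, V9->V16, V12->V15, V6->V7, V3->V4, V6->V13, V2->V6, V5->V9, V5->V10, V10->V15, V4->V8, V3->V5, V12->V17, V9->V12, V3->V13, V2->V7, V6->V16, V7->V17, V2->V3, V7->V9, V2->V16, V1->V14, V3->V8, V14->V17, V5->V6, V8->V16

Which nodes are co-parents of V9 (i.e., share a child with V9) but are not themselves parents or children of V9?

Children of V9: V12, V16, V17.
  V12's other parent is V7.
  V16's other parents are V2, V6, V8.
  V17 also has parents V7, V11, V12, V13, V14.
Excluding nodes already adjacent to V9 (V5, V7, V12, V16, V17), the co-parent-only contribution is {V2, V6, V8, V11, V13, V14}.

{V2, V6, V8, V11, V13, V14}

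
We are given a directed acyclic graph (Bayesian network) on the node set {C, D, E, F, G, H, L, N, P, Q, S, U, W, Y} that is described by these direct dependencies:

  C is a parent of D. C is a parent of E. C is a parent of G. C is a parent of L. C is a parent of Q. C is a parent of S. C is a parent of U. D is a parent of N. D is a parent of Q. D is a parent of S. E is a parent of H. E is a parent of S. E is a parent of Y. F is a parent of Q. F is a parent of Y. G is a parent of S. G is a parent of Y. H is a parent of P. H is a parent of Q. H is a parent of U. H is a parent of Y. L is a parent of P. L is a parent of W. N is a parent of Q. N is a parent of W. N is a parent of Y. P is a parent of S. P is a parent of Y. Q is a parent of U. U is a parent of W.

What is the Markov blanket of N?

{C, D, E, F, G, H, L, P, Q, U, W, Y}

N has children Q, W, Y.
Parents of N: D.
For each child, the remaining parents (spouses of N):
  Q: C, D, F, H
  W: L, U
  Y: E, F, G, H, P
Union: {D} ∪ {Q, W, Y} ∪ {C, D, E, F, G, H, L, P, U} = {C, D, E, F, G, H, L, P, Q, U, W, Y}.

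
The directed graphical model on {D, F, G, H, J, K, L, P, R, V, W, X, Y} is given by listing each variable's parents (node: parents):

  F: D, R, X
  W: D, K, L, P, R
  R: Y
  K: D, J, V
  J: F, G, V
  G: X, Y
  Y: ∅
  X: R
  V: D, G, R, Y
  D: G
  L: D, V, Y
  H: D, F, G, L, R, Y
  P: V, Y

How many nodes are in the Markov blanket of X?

A node's Markov blanket = Pa ∪ Ch ∪ (parents of Ch other than the node itself).
X's parents: R.
X has children F, G.
Other parents of X's children:
  G also has parent Y.
  F also has parents D, R.
MB(X) = {D, F, G, R, Y}, which has 5 nodes.

5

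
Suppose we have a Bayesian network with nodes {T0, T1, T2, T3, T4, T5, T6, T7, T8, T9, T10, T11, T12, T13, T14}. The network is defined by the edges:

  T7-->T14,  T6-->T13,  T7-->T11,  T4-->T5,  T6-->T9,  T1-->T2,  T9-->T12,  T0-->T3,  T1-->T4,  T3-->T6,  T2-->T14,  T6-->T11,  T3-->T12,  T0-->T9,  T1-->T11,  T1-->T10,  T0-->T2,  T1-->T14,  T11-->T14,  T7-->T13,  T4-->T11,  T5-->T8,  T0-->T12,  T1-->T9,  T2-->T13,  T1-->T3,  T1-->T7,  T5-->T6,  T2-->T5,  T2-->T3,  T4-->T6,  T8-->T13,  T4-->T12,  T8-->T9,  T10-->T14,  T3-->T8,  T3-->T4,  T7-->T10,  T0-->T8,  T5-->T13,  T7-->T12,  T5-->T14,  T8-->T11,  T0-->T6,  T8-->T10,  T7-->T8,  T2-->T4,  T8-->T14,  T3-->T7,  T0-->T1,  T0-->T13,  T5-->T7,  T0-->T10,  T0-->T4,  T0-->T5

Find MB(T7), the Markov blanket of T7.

Recall MB(v) = parents ∪ children ∪ spouses, where spouses are the other parents of v's children.
T7's parents: T1, T3, T5.
Ch(T7) = {T8, T10, T11, T12, T13, T14}.
Other parents of T7's children:
  T8: T0, T3, T5
  T10: T0, T1, T8
  T11: T1, T4, T6, T8
  T12: T0, T3, T4, T9
  T13: T0, T2, T5, T6, T8
  T14: T1, T2, T5, T8, T10, T11
Taking the union gives {T0, T1, T2, T3, T4, T5, T6, T8, T9, T10, T11, T12, T13, T14}.

{T0, T1, T2, T3, T4, T5, T6, T8, T9, T10, T11, T12, T13, T14}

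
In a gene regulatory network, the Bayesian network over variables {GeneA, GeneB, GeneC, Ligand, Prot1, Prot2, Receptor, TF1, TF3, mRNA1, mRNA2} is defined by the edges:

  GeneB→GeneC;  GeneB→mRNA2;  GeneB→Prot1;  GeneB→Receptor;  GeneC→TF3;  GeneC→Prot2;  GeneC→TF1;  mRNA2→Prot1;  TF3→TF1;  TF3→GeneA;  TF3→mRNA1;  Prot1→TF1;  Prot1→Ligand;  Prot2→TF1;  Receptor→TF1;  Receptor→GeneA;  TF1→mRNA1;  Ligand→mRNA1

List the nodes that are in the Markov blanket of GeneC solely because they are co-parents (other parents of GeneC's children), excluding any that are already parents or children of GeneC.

{Prot1, Receptor}

Children of GeneC: Prot2, TF1, TF3.
  TF3: —
  Prot2: —
  TF1: Prot1, Prot2, Receptor, TF3
Excluding nodes already adjacent to GeneC (GeneB, Prot2, TF1, TF3), the co-parent-only contribution is {Prot1, Receptor}.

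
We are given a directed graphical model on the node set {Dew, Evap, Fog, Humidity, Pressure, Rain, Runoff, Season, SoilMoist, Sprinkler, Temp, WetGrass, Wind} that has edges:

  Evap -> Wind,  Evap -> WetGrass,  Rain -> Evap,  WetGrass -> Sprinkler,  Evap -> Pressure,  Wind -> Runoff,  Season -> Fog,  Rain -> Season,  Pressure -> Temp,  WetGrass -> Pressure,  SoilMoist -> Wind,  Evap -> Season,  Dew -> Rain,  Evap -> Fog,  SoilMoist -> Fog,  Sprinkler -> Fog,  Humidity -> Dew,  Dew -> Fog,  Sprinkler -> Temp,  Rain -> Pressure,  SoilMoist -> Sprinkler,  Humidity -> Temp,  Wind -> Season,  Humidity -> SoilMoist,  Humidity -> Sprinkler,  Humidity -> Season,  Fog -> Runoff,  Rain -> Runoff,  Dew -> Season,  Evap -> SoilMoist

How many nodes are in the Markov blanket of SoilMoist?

8

A node's Markov blanket = Pa ∪ Ch ∪ (parents of Ch other than the node itself).
Pa(SoilMoist) = {Evap, Humidity}.
SoilMoist has children Fog, Sprinkler, Wind.
Parents of each child, excluding SoilMoist:
  Sprinkler: Humidity, WetGrass
  Wind: Evap
  Fog: Dew, Evap, Season, Sprinkler
MB(SoilMoist) = {Dew, Evap, Fog, Humidity, Season, Sprinkler, WetGrass, Wind}, which has 8 nodes.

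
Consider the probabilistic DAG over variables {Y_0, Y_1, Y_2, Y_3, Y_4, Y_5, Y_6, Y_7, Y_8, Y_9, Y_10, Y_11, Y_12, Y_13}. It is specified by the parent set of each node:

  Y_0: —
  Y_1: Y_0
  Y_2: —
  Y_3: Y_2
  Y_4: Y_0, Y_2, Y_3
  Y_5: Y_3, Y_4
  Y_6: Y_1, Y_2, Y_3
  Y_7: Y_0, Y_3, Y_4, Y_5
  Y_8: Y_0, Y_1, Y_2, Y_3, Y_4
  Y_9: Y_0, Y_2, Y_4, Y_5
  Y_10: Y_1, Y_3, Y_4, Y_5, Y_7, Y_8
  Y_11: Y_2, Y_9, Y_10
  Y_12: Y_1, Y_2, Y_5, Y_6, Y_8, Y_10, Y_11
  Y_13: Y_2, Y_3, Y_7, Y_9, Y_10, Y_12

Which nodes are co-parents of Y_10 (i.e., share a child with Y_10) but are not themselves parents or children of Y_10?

{Y_2, Y_6, Y_9}

Children of Y_10: Y_11, Y_12, Y_13.
  parents(Y_11) \ {Y_10} = {Y_2, Y_9}.
  parents(Y_12) \ {Y_10} = {Y_1, Y_2, Y_5, Y_6, Y_8, Y_11}.
  Y_13 also has parents Y_2, Y_3, Y_7, Y_9, Y_12.
Excluding nodes already adjacent to Y_10 (Y_1, Y_3, Y_4, Y_5, Y_7, Y_8, Y_11, Y_12, Y_13), the co-parent-only contribution is {Y_2, Y_6, Y_9}.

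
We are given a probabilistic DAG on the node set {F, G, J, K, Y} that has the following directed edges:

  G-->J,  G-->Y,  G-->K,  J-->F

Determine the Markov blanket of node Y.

By definition, MB(Y) is built from Y's parents, Y's children, and the co-parents of Y.
Y's parents: G.
Children of Y: none.
Y has no children, so there are no co-parents.
So the Markov blanket of Y is {G}.

{G}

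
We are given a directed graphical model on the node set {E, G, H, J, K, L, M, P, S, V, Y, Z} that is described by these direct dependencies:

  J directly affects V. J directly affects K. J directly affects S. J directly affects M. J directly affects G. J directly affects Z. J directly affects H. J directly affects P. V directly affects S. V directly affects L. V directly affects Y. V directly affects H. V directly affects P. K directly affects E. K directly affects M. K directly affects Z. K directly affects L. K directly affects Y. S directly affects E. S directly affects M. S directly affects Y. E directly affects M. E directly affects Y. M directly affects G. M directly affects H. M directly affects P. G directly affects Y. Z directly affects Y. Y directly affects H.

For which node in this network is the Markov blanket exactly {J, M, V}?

P

The target node must have every member of {J, M, V} as a parent, child, or co-parent, and no others.
Parents of P: J, M, V; children: none; co-parents: none.
These exactly cover the given set, so the node is P.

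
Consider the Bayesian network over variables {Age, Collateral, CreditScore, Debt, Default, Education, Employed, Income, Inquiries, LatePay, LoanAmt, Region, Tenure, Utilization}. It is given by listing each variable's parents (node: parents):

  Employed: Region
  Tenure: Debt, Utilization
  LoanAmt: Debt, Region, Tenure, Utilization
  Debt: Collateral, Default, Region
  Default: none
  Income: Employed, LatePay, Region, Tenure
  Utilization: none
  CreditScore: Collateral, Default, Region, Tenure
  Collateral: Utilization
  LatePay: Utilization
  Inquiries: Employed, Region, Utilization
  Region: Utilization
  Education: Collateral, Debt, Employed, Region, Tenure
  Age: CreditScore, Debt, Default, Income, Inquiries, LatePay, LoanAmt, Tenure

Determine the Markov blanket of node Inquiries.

{Age, CreditScore, Debt, Default, Employed, Income, LatePay, LoanAmt, Region, Tenure, Utilization}

By definition, MB(Inquiries) is built from Inquiries's parents, Inquiries's children, and the co-parents of Inquiries.
Parents of Inquiries: Employed, Region, Utilization.
Inquiries's children: Age.
Other parents of Inquiries's children:
  parents(Age) \ {Inquiries} = {CreditScore, Debt, Default, Income, LatePay, LoanAmt, Tenure}.
So the Markov blanket of Inquiries is {Age, CreditScore, Debt, Default, Employed, Income, LatePay, LoanAmt, Region, Tenure, Utilization}.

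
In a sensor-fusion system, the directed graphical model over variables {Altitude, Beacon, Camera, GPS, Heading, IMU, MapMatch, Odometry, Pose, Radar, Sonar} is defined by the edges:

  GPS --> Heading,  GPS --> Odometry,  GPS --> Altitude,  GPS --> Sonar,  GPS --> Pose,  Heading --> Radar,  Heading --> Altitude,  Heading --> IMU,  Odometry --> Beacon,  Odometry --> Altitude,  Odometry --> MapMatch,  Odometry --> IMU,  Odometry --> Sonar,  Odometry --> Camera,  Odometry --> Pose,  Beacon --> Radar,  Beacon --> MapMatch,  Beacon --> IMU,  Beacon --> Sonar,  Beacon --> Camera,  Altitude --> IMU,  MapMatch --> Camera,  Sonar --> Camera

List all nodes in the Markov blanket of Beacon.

The Markov blanket of a node is its parents, its children, and the other parents of its children.
Beacon's parents: Odometry.
Ch(Beacon) = {Camera, IMU, MapMatch, Radar, Sonar}.
Parents of each child, excluding Beacon:
  Radar: Heading
  MapMatch: Odometry
  IMU: Altitude, Heading, Odometry
  Sonar: GPS, Odometry
  Camera: MapMatch, Odometry, Sonar
Taking the union gives {Altitude, Camera, GPS, Heading, IMU, MapMatch, Odometry, Radar, Sonar}.

{Altitude, Camera, GPS, Heading, IMU, MapMatch, Odometry, Radar, Sonar}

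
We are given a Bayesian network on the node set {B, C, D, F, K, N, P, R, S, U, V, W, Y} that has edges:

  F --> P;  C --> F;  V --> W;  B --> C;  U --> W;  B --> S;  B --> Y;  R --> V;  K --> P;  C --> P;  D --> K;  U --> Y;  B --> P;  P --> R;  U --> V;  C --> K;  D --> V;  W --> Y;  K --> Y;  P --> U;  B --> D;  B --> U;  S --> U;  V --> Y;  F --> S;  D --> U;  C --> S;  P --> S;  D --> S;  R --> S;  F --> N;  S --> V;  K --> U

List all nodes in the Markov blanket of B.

{C, D, F, K, P, R, S, U, V, W, Y}

Pa(B) = {}.
Children of B: C, D, P, S, U, Y.
Co-parents of B (other parents of its children):
  C: no additional parents.
  D: no additional parents.
  P's other parents are C, F, K.
  parents(S) \ {B} = {C, D, F, P, R}.
  U's other parents are D, K, P, S.
  Y's other parents are K, U, V, W.
So the Markov blanket of B is {C, D, F, K, P, R, S, U, V, W, Y}.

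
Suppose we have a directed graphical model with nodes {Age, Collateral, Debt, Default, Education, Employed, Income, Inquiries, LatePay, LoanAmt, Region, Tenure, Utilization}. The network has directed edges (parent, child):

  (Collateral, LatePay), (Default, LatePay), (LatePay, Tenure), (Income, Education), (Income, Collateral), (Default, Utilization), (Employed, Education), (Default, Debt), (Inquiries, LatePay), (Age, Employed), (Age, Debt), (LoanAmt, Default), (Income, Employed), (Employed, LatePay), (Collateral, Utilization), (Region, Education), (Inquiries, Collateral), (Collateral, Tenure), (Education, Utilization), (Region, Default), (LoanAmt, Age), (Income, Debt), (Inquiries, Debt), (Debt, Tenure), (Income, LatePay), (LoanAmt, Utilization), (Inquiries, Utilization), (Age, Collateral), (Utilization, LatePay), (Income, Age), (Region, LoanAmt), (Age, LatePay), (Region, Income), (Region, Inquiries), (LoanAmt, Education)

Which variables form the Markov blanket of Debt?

A node's Markov blanket = Pa ∪ Ch ∪ (parents of Ch other than the node itself).
Parents of Debt: Age, Default, Income, Inquiries.
Debt's children: Tenure.
Parents of each child, excluding Debt:
  Tenure: Collateral, LatePay
Union: {Age, Default, Income, Inquiries} ∪ {Tenure} ∪ {Collateral, LatePay} = {Age, Collateral, Default, Income, Inquiries, LatePay, Tenure}.

{Age, Collateral, Default, Income, Inquiries, LatePay, Tenure}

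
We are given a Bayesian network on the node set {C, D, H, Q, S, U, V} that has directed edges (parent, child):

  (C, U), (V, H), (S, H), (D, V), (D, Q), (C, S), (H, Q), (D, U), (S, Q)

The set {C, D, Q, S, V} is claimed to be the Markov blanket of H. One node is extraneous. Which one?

Recall MB(v) = parents ∪ children ∪ spouses, where spouses are the other parents of v's children.
Parents of H: S, V.
Ch(H) = {Q}.
Co-parents of H (other parents of its children):
  Q also has parents D, S.
MB(H) = {D, Q, S, V}.
C is neither a parent, child, nor co-parent of H, so it does not belong.

C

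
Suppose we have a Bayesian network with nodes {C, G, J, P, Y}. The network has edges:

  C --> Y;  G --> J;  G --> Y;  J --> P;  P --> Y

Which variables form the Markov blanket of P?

Recall MB(v) = parents ∪ children ∪ spouses, where spouses are the other parents of v's children.
Children of P: Y.
Pa(P) = {J}.
Parents of each child, excluding P:
  Y's other parents are C, G.
So the Markov blanket of P is {C, G, J, Y}.

{C, G, J, Y}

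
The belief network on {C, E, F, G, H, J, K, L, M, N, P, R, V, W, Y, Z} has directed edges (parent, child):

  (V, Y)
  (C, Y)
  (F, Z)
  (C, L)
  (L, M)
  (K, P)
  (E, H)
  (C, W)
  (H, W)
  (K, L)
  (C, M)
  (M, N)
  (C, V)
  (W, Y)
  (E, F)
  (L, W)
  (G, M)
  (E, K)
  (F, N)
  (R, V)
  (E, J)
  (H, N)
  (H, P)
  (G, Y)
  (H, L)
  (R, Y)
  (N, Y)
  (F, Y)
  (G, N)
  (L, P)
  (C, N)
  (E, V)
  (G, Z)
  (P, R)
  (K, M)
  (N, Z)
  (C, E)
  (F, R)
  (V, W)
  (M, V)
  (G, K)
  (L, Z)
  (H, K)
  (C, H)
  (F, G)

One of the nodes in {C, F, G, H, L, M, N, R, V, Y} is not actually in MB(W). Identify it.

Pa(W) = {C, H, L, V}.
W has child Y.
For each child, the remaining parents (spouses of W):
  parents(Y) \ {W} = {C, F, G, N, R, V}.
MB(W) = {C, F, G, H, L, N, R, V, Y}.
M is neither a parent, child, nor co-parent of W, so it does not belong.

M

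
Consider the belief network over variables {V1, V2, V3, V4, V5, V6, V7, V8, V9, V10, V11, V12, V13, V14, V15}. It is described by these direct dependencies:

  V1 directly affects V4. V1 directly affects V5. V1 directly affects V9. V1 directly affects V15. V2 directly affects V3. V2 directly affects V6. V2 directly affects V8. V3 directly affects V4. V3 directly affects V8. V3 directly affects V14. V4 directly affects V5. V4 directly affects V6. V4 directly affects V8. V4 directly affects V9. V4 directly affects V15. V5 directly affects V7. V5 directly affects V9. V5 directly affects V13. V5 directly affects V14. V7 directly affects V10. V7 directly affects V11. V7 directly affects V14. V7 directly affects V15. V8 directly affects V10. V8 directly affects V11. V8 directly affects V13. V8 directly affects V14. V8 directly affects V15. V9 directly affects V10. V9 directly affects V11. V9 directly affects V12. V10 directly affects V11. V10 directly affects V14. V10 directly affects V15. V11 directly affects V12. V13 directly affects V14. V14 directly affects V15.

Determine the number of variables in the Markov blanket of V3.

9

Pa(V3) = {V2}.
Children of V3: V4, V8, V14.
Parents of each child, excluding V3:
  V4 also has parent V1.
  V8 also has parents V2, V4.
  V14's other parents are V5, V7, V8, V10, V13.
MB(V3) = {V1, V2, V4, V5, V7, V8, V10, V13, V14}, which has 9 nodes.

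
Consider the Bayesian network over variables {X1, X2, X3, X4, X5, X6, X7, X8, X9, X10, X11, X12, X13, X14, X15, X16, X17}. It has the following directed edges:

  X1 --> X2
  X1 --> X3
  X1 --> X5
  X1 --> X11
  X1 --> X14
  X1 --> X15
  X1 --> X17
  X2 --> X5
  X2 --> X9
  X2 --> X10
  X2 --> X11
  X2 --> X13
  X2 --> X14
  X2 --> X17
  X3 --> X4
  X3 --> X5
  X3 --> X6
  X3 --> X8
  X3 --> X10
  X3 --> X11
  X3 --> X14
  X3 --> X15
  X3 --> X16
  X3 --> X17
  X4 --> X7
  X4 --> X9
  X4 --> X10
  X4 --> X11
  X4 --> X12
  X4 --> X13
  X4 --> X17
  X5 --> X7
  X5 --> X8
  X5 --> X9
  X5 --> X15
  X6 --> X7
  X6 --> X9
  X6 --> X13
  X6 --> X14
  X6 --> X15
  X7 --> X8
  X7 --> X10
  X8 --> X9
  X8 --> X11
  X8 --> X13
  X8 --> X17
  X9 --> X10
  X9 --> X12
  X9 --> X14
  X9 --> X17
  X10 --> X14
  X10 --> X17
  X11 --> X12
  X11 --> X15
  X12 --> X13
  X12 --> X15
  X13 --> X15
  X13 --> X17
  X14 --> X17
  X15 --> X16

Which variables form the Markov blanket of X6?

{X1, X2, X3, X4, X5, X7, X8, X9, X10, X11, X12, X13, X14, X15}

By definition, MB(X6) is built from X6's parents, X6's children, and the co-parents of X6.
Pa(X6) = {X3}.
X6's children: X7, X9, X13, X14, X15.
For each child, the remaining parents (spouses of X6):
  X7 also has parents X4, X5.
  X9's other parents are X2, X4, X5, X8.
  X13 also has parents X2, X4, X8, X12.
  X14's other parents are X1, X2, X3, X9, X10.
  X15's other parents are X1, X3, X5, X11, X12, X13.
MB(X6) = {X1, X2, X3, X4, X5, X7, X8, X9, X10, X11, X12, X13, X14, X15}.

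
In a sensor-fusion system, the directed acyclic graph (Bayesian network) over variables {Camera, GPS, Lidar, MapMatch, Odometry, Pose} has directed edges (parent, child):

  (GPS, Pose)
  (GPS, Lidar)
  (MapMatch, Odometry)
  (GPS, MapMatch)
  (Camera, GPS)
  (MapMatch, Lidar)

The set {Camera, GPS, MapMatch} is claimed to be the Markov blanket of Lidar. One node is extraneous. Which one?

Lidar's children: none.
Lidar's parents: GPS, MapMatch.
With no children, Lidar has no spouses; the co-parent set is empty.
MB(Lidar) = {GPS, MapMatch}.
Camera is neither a parent, child, nor co-parent of Lidar, so it does not belong.

Camera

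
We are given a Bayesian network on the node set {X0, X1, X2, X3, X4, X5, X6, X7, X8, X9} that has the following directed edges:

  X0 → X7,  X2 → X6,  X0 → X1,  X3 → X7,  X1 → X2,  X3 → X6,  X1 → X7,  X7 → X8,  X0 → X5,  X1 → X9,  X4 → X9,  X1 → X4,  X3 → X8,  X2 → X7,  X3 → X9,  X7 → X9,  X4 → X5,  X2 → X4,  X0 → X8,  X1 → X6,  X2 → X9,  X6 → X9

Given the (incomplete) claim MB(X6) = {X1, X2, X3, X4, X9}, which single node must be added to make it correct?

X7

The Markov blanket of a node is its parents, its children, and the other parents of its children.
Children of X6: X9.
X6's parents: X1, X2, X3.
Parents of each child, excluding X6:
  parents(X9) \ {X6} = {X1, X2, X3, X4, X7}.
MB(X6) = {X1, X2, X3, X4, X7, X9}.
Comparing with the claimed set, X7 is missing.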